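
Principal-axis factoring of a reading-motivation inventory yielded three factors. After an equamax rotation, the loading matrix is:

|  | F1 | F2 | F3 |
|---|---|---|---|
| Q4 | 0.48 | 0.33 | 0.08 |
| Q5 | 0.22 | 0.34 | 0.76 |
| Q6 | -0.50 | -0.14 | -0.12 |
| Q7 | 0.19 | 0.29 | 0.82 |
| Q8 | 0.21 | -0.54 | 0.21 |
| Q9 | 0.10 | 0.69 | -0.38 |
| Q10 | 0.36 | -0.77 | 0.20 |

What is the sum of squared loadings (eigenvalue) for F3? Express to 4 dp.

1.4993

SS loadings for F3 = 0.08² + 0.76² + (-0.12)² + 0.82² + 0.21² + (-0.38)² + 0.20² = 0.0064 + 0.5776 + 0.0144 + 0.6724 + 0.0441 + 0.1444 + 0.0400 = 1.4993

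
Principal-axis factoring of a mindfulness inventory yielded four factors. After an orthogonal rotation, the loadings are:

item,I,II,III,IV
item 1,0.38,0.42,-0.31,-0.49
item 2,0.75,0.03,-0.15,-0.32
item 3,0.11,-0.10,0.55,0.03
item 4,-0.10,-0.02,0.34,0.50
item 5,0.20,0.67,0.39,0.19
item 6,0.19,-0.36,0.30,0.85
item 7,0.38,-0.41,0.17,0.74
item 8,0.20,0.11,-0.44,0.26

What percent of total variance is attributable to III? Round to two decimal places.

12.52%

SS loadings for III = (-0.31)² + (-0.15)² + 0.55² + 0.34² + 0.39² + 0.30² + 0.17² + (-0.44)² = 1.0013
With 8 standardized items, total variance = 8. Proportion = 1.0013/8 = 0.1252 → 12.52%.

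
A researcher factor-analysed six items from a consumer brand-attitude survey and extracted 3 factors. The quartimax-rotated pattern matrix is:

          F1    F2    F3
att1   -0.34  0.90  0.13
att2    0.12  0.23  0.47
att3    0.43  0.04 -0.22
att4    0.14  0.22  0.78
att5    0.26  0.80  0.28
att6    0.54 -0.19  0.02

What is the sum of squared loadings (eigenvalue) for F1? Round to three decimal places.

SS loadings for F1 = (-0.34)² + 0.12² + 0.43² + 0.14² + 0.26² + 0.54² = 0.1156 + 0.0144 + 0.1849 + 0.0196 + 0.0676 + 0.2916 = 0.6937

0.694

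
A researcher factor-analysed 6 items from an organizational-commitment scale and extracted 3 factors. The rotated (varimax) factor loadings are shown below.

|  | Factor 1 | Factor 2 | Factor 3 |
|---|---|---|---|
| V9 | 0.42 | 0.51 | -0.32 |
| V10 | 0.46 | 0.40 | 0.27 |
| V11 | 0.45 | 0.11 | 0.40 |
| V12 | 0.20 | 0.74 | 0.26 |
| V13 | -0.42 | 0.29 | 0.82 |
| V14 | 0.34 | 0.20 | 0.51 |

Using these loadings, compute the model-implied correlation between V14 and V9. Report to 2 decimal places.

0.08

r̂ = Σ λ_i·λ_j across factors = (0.34)(0.42) + (0.20)(0.51) + (0.51)(-0.32)
  = +0.1428 +0.1020 -0.1632 = 0.0816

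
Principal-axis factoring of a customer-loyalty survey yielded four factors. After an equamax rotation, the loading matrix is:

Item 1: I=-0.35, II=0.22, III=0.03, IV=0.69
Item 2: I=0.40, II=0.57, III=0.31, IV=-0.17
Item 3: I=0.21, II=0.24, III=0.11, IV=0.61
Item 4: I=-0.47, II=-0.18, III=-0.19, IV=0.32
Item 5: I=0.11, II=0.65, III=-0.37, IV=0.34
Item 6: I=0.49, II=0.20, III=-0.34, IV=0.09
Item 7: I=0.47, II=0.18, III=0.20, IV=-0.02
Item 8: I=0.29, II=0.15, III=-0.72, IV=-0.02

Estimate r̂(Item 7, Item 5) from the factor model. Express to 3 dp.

r̂ = Σ λ_i·λ_j across factors = (0.47)(0.11) + (0.18)(0.65) + (0.20)(-0.37) + (-0.02)(0.34)
  = +0.0517 +0.1170 -0.0740 -0.0068 = 0.0879

0.088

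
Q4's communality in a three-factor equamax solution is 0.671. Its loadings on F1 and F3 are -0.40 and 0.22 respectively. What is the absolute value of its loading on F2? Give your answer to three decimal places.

0.680

Under orthogonal rotation h² = Σλ², so λ_F2² = h² − (0.2084) = 0.671 − 0.2084 = 0.4626.
|λ| = √0.4626 = 0.6801.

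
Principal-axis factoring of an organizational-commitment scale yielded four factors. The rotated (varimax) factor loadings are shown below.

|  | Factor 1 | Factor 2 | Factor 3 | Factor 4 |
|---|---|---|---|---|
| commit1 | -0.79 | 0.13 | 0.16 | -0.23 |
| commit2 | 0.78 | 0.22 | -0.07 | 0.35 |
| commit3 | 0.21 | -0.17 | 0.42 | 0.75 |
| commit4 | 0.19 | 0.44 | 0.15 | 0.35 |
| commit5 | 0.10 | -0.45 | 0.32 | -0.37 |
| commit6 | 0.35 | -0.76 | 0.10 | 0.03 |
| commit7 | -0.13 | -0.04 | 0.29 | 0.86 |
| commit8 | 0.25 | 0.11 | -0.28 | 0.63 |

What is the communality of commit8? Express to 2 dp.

0.55

h² = 0.25² + 0.11² + (-0.28)² + 0.63² = 0.0625 + 0.0121 + 0.0784 + 0.3969 = 0.5499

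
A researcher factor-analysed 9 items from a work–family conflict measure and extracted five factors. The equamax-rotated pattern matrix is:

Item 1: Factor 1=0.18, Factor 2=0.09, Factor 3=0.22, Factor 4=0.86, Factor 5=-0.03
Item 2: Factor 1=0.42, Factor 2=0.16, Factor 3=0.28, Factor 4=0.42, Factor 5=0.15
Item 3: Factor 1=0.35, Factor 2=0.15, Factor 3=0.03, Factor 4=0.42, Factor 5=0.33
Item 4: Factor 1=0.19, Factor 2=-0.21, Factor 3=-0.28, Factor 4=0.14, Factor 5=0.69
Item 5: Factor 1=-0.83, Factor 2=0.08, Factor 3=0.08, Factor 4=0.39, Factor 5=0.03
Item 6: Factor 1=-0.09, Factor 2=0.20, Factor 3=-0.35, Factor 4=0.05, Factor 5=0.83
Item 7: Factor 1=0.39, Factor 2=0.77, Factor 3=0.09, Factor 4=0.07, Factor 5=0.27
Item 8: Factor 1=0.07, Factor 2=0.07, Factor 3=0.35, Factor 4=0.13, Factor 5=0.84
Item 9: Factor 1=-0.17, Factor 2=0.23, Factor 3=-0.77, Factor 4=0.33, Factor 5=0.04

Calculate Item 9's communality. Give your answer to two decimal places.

0.79

h² = (-0.17)² + 0.23² + (-0.77)² + 0.33² + 0.04² = 0.0289 + 0.0529 + 0.5929 + 0.1089 + 0.0016 = 0.7852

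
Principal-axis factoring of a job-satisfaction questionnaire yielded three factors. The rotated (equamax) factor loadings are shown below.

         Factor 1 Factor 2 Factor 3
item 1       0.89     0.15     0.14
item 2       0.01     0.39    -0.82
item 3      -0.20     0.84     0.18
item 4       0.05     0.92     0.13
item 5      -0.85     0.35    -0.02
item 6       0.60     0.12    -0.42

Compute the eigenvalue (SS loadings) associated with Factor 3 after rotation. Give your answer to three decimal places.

0.918

SS loadings for Factor 3 = 0.14² + (-0.82)² + 0.18² + 0.13² + (-0.02)² + (-0.42)² = 0.0196 + 0.6724 + 0.0324 + 0.0169 + 0.0004 + 0.1764 = 0.9181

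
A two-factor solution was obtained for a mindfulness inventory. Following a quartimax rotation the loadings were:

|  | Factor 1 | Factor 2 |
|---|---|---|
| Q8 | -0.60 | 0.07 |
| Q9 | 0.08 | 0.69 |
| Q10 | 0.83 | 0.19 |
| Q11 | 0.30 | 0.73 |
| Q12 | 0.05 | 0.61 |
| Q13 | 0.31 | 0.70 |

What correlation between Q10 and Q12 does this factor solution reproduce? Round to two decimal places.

r̂ = Σ λ_i·λ_j across factors = (0.83)(0.05) + (0.19)(0.61)
  = +0.0415 +0.1159 = 0.1574

0.16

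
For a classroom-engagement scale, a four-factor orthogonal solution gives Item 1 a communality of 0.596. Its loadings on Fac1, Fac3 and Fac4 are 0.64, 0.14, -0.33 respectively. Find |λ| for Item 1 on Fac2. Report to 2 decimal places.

0.24

Under orthogonal rotation h² = Σλ², so λ_Fac2² = h² − (0.5381) = 0.596 − 0.5381 = 0.0579.
|λ| = √0.0579 = 0.2406.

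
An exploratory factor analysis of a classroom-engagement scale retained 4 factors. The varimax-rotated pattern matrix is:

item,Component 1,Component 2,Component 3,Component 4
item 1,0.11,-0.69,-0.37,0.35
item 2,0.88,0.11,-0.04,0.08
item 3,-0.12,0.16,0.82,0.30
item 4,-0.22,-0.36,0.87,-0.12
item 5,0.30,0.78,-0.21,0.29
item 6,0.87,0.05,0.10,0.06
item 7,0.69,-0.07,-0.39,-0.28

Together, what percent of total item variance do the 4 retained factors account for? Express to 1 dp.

80.1%

SS loadings by factor: 2.1723, 1.2592, 1.7740, 0.3994; total = 5.6049.
Total variance with 7 standardized items is 7, so the solution explains 5.6049/7 = 0.8007 = 80.07%.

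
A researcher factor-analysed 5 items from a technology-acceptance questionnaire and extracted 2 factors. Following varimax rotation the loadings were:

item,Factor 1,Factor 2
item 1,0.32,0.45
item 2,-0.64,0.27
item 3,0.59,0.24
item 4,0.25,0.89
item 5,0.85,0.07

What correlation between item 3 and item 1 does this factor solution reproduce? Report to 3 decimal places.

r̂ = Σ λ_i·λ_j across factors = (0.59)(0.32) + (0.24)(0.45)
  = +0.1888 +0.1080 = 0.2968

0.297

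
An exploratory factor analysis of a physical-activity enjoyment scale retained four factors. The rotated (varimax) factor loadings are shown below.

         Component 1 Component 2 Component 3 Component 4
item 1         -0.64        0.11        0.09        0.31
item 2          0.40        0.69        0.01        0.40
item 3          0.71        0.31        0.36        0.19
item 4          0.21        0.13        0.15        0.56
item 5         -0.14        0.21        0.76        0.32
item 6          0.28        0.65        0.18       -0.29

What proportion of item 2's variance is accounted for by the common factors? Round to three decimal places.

h² = 0.40² + 0.69² + 0.01² + 0.40² = 0.1600 + 0.4761 + 0.0001 + 0.1600 = 0.7962

0.796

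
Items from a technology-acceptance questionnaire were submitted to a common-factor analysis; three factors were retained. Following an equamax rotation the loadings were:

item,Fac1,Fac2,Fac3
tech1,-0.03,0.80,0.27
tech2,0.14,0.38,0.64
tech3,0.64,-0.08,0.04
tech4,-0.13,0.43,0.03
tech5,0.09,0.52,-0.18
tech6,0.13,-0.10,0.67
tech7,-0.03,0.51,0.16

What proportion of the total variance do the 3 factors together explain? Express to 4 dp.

SS loadings by factor: 0.4729, 1.5162, 0.9919; total = 2.9810.
Total variance with 7 standardized items is 7, so the solution explains 2.9810/7 = 0.4259.

0.4259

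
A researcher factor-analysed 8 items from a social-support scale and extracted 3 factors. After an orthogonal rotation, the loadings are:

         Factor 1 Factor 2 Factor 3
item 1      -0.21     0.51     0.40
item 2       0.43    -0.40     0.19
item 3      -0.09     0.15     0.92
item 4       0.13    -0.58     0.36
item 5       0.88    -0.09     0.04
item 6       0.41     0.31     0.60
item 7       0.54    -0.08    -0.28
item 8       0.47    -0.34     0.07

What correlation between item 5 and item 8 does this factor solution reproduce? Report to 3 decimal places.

r̂ = Σ λ_i·λ_j across factors = (0.88)(0.47) + (-0.09)(-0.34) + (0.04)(0.07)
  = +0.4136 +0.0306 +0.0028 = 0.4470

0.447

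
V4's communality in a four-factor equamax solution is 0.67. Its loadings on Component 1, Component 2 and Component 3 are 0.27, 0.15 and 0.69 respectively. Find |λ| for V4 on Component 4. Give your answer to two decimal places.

0.31

Under orthogonal rotation h² = Σλ², so λ_Component 4² = h² − (0.5715) = 0.67 − 0.5715 = 0.0985.
|λ| = √0.0985 = 0.3138.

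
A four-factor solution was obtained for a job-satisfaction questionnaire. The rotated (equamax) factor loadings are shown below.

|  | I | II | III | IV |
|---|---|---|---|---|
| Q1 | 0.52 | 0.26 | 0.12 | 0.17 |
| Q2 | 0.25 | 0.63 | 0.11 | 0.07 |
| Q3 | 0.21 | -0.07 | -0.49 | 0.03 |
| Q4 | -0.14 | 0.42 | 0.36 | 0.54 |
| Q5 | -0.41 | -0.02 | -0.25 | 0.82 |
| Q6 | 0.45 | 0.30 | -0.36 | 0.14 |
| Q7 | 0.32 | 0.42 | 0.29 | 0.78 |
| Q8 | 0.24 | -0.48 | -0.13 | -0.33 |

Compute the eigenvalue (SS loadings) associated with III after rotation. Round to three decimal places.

SS loadings for III = 0.12² + 0.11² + (-0.49)² + 0.36² + (-0.25)² + (-0.36)² + 0.29² + (-0.13)² = 0.0144 + 0.0121 + 0.2401 + 0.1296 + 0.0625 + 0.1296 + 0.0841 + 0.0169 = 0.6893

0.689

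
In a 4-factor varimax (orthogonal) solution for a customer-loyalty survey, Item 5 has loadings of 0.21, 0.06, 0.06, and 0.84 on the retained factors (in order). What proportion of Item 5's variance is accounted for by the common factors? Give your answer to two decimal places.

0.76

h² = 0.21² + 0.06² + 0.06² + 0.84² = 0.0441 + 0.0036 + 0.0036 + 0.7056 = 0.7569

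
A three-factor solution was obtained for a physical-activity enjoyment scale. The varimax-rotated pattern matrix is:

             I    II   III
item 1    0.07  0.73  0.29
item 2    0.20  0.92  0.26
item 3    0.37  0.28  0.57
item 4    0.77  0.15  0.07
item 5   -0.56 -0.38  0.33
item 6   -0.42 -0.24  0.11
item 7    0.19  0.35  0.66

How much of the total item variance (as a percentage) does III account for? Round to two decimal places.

14.83%

SS loadings for III = 0.29² + 0.26² + 0.57² + 0.07² + 0.33² + 0.11² + 0.66² = 1.0381
With 7 standardized items, total variance = 7. Proportion = 1.0381/7 = 0.1483 → 14.83%.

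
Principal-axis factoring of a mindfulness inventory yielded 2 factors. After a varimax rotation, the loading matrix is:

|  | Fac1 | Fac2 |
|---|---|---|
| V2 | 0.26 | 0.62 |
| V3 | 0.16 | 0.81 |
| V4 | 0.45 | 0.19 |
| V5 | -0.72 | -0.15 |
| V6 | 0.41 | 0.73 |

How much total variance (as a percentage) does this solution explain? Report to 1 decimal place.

52.3%

Communalities: 0.4520, 0.6817, 0.2386, 0.5409, 0.7010; Σh² = 2.6142.
Total variance with 5 standardized items is 5, so the solution explains 2.6142/5 = 0.5228 = 52.28%.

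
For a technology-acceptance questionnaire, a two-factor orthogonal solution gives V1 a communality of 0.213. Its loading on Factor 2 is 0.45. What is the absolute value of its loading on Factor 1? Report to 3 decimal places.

Under orthogonal rotation h² = Σλ², so λ_Factor 1² = h² − (0.2025) = 0.213 − 0.2025 = 0.0105.
|λ| = √0.0105 = 0.1025.

0.102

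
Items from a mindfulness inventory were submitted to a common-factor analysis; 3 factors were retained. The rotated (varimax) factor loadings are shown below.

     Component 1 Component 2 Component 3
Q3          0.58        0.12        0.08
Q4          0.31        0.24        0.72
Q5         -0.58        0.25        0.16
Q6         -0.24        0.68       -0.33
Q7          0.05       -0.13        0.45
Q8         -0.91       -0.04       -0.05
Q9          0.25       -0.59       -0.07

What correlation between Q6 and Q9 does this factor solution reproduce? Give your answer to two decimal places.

r̂ = Σ λ_i·λ_j across factors = (-0.24)(0.25) + (0.68)(-0.59) + (-0.33)(-0.07)
  = -0.0600 -0.4012 +0.0231 = -0.4381

-0.44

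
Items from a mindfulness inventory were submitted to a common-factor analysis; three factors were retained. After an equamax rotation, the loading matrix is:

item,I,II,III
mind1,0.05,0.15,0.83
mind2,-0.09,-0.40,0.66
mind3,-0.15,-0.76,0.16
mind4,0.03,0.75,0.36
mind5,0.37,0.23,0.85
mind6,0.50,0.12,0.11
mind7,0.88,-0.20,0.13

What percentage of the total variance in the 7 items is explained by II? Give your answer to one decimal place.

SS loadings for II = 0.15² + (-0.40)² + (-0.76)² + 0.75² + 0.23² + 0.12² + (-0.20)² = 1.4299
With 7 standardized items, total variance = 7. Proportion = 1.4299/7 = 0.2043 → 20.43%.

20.4%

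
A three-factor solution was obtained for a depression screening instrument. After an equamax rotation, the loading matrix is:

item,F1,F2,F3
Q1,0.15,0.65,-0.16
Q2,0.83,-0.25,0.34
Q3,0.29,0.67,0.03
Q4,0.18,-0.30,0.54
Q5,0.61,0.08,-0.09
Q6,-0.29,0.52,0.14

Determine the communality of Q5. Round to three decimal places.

h² = 0.61² + 0.08² + (-0.09)² = 0.3721 + 0.0064 + 0.0081 = 0.3866

0.387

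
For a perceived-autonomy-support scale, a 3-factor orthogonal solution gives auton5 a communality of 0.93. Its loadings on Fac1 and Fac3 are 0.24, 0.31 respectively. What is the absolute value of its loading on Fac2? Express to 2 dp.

0.88

Under orthogonal rotation h² = Σλ², so λ_Fac2² = h² − (0.1537) = 0.93 − 0.1537 = 0.7763.
|λ| = √0.7763 = 0.8811.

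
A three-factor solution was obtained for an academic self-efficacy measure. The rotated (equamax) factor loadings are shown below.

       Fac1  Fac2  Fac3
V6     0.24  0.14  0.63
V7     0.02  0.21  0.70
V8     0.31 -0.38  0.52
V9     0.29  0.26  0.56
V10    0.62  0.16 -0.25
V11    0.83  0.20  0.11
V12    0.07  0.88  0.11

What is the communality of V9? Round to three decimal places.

h² = 0.29² + 0.26² + 0.56² = 0.0841 + 0.0676 + 0.3136 = 0.4653

0.465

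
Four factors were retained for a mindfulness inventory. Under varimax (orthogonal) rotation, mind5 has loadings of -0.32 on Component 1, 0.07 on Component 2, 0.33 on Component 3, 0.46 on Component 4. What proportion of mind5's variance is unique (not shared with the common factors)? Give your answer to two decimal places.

h² = (-0.32)² + 0.07² + 0.33² + 0.46² = 0.1024 + 0.0049 + 0.1089 + 0.2116 = 0.4278
Uniqueness u² = 1 − h² = 1 − 0.4278 = 0.5722

0.57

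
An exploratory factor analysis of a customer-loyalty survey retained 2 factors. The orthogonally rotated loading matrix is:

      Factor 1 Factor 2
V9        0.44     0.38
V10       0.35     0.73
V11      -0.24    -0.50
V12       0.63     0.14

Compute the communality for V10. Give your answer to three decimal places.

h² = 0.35² + 0.73² = 0.1225 + 0.5329 = 0.6554

0.655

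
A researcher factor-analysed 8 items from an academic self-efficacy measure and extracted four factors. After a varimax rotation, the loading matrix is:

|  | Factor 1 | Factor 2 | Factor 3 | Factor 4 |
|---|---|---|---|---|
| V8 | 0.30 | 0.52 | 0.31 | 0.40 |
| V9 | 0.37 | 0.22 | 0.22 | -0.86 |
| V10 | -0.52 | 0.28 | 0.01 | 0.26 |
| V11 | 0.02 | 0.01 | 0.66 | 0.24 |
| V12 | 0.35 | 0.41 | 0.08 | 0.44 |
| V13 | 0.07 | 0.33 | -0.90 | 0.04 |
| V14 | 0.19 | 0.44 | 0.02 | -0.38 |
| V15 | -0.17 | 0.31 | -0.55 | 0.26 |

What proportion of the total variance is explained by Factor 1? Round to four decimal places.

SS loadings for Factor 1 = 0.30² + 0.37² + (-0.52)² + 0.02² + 0.35² + 0.07² + 0.19² + (-0.17)² = 0.6901
Proportion of variance = 0.6901 / 8 = 0.0863.

0.0863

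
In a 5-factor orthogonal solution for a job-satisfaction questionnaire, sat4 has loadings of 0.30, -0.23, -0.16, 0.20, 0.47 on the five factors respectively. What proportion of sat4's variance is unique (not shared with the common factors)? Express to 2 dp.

0.57

h² = 0.30² + (-0.23)² + (-0.16)² + 0.20² + 0.47² = 0.0900 + 0.0529 + 0.0256 + 0.0400 + 0.2209 = 0.4294
Uniqueness u² = 1 − h² = 1 − 0.4294 = 0.5706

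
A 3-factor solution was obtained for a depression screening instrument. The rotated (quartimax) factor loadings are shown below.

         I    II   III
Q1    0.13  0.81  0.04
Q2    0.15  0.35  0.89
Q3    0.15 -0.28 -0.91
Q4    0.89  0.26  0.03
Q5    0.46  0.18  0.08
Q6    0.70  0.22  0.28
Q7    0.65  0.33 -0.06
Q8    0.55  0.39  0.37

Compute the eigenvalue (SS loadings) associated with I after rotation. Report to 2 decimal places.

SS loadings for I = 0.13² + 0.15² + 0.15² + 0.89² + 0.46² + 0.70² + 0.65² + 0.55² = 0.0169 + 0.0225 + 0.0225 + 0.7921 + 0.2116 + 0.4900 + 0.4225 + 0.3025 = 2.2806

2.28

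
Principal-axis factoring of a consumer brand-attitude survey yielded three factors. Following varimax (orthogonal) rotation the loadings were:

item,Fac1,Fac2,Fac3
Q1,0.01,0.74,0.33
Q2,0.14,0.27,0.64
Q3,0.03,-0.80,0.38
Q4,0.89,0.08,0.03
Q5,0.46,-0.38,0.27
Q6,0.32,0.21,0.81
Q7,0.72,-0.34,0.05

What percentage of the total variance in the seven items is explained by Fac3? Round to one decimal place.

19.9%

SS loadings for Fac3 = 0.33² + 0.64² + 0.38² + 0.03² + 0.27² + 0.81² + 0.05² = 1.3953
With 7 standardized items, total variance = 7. Proportion = 1.3953/7 = 0.1993 → 19.93%.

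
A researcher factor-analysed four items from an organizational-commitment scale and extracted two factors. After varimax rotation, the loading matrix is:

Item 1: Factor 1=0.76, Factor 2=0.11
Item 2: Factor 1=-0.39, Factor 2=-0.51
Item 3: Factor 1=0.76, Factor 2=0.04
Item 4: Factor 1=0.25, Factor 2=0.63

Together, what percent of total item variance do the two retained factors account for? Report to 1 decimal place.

51.0%

SS loadings by factor: 1.3698, 0.6707; total = 2.0405.
Total variance with 4 standardized items is 4, so the solution explains 2.0405/4 = 0.5101 = 51.01%.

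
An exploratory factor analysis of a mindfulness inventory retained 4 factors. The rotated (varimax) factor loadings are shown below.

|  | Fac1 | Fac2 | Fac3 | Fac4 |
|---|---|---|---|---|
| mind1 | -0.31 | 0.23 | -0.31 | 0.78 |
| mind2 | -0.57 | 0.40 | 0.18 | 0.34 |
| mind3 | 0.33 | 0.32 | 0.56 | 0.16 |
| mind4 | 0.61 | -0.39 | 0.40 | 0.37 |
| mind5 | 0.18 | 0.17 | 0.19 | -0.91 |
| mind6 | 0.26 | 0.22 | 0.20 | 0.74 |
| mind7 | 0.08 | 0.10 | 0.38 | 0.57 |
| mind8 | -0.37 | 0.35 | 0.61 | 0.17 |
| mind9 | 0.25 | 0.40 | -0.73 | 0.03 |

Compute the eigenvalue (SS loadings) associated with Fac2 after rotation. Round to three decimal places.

0.837

SS loadings for Fac2 = 0.23² + 0.40² + 0.32² + (-0.39)² + 0.17² + 0.22² + 0.10² + 0.35² + 0.40² = 0.0529 + 0.1600 + 0.1024 + 0.1521 + 0.0289 + 0.0484 + 0.0100 + 0.1225 + 0.1600 = 0.8372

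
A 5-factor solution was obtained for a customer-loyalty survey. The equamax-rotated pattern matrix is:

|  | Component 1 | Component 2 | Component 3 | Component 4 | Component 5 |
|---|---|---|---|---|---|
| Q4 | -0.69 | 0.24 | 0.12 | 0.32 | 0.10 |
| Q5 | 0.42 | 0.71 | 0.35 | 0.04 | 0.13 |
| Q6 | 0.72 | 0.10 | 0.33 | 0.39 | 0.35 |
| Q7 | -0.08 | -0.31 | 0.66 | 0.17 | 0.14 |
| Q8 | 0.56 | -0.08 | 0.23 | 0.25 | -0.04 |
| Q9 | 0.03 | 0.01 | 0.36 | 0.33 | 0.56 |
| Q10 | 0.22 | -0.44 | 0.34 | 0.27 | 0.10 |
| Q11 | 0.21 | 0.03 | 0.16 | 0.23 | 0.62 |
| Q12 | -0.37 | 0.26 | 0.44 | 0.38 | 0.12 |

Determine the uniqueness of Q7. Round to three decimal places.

0.413

h² = (-0.08)² + (-0.31)² + 0.66² + 0.17² + 0.14² = 0.0064 + 0.0961 + 0.4356 + 0.0289 + 0.0196 = 0.5866
Uniqueness u² = 1 − h² = 1 − 0.5866 = 0.4134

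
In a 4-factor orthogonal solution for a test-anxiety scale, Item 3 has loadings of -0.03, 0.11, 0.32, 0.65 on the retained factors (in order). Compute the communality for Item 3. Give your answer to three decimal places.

h² = (-0.03)² + 0.11² + 0.32² + 0.65² = 0.0009 + 0.0121 + 0.1024 + 0.4225 = 0.5379

0.538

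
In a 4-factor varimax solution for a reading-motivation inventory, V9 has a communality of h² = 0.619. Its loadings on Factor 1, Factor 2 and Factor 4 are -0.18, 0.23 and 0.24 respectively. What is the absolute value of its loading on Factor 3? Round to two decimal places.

Under orthogonal rotation h² = Σλ², so λ_Factor 3² = h² − (0.1429) = 0.619 − 0.1429 = 0.4761.
|λ| = √0.4761 = 0.6900.

0.69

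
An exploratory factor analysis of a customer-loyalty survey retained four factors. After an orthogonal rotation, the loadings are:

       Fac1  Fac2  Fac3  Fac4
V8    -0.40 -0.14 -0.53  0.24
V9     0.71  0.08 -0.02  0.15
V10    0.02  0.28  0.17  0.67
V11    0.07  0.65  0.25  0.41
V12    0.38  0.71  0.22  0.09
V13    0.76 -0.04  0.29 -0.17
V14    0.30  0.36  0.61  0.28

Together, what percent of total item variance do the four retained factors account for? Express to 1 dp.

SS loadings by factor: 1.4814, 1.1622, 0.8773, 0.8125; total = 4.3334.
Total variance with 7 standardized items is 7, so the solution explains 4.3334/7 = 0.6191 = 61.91%.

61.9%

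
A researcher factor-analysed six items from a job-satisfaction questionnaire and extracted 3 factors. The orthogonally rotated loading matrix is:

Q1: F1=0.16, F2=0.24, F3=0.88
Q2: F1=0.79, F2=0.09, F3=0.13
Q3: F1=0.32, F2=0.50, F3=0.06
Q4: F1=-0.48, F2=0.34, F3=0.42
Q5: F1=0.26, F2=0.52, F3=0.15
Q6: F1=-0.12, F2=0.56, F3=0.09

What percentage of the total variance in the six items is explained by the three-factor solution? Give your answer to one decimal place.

51.4%

Communalities: 0.8576, 0.6491, 0.3560, 0.5224, 0.3605, 0.3361; Σh² = 3.0817.
Total variance with 6 standardized items is 6, so the solution explains 3.0817/6 = 0.5136 = 51.36%.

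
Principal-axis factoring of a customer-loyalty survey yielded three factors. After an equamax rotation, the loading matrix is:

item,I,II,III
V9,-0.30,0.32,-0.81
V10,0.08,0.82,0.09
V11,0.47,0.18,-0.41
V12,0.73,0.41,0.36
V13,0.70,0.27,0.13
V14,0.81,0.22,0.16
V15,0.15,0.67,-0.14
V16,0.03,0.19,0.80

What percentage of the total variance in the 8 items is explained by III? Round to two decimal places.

20.80%

SS loadings for III = (-0.81)² + 0.09² + (-0.41)² + 0.36² + 0.13² + 0.16² + (-0.14)² + 0.80² = 1.6640
With 8 standardized items, total variance = 8. Proportion = 1.6640/8 = 0.2080 → 20.80%.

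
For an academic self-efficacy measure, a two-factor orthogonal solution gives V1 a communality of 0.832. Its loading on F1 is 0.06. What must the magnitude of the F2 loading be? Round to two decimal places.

0.91

Under orthogonal rotation h² = Σλ², so λ_F2² = h² − (0.0036) = 0.832 − 0.0036 = 0.8284.
|λ| = √0.8284 = 0.9102.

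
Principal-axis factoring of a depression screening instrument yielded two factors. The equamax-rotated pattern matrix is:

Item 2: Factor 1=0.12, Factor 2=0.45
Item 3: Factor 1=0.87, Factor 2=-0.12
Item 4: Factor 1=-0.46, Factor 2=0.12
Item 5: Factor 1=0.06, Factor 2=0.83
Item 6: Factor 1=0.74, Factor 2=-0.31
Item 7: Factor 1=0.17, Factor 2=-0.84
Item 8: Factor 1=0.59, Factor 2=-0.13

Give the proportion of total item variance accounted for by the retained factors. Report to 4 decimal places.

0.5214

Communalities: 0.2169, 0.7713, 0.2260, 0.6925, 0.6437, 0.7345, 0.3650; Σh² = 3.6499.
Total variance with 7 standardized items is 7, so the solution explains 3.6499/7 = 0.5214.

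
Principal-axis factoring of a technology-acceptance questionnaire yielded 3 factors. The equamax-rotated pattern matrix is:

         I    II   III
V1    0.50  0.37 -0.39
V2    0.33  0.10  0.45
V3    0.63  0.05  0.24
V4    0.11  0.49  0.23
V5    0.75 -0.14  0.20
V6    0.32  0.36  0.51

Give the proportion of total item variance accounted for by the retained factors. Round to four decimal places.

Communalities: 0.5390, 0.3214, 0.4570, 0.3051, 0.6221, 0.4921; Σh² = 2.7367.
Total variance with 6 standardized items is 6, so the solution explains 2.7367/6 = 0.4561.

0.4561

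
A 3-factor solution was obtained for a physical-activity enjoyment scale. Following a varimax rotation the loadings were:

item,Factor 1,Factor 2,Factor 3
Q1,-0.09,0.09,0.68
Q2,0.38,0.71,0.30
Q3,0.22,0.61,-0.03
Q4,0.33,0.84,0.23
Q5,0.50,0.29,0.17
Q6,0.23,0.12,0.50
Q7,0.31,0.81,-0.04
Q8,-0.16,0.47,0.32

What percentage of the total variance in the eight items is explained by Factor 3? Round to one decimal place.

12.4%

SS loadings for Factor 3 = 0.68² + 0.30² + (-0.03)² + 0.23² + 0.17² + 0.50² + (-0.04)² + 0.32² = 0.9891
With 8 standardized items, total variance = 8. Proportion = 0.9891/8 = 0.1236 → 12.36%.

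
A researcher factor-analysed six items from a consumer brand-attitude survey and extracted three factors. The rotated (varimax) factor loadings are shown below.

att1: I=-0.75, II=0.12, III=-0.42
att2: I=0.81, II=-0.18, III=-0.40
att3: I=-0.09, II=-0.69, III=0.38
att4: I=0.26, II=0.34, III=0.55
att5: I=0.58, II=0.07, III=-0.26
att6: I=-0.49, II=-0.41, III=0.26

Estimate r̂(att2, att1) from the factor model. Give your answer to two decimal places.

-0.46

r̂ = Σ λ_i·λ_j across factors = (0.81)(-0.75) + (-0.18)(0.12) + (-0.40)(-0.42)
  = -0.6075 -0.0216 +0.1680 = -0.4611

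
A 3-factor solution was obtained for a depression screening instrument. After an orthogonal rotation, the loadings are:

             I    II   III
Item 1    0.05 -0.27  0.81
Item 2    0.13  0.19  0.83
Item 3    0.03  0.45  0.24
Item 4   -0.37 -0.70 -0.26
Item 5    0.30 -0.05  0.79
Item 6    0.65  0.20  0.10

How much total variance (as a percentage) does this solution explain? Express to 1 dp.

SS loadings by factor: 0.6697, 0.8440, 2.1043; total = 3.6180.
Total variance with 6 standardized items is 6, so the solution explains 3.6180/6 = 0.6030 = 60.30%.

60.3%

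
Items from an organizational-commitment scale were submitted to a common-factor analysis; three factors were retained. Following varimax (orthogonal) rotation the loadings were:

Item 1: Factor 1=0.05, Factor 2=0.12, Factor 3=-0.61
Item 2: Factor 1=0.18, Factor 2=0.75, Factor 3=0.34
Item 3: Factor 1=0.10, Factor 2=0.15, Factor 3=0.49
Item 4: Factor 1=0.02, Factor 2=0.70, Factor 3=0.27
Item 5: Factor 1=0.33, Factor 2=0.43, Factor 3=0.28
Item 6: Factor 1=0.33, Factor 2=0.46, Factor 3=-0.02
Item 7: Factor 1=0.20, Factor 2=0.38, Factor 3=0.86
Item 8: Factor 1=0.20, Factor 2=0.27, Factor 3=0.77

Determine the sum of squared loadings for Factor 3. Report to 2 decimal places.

2.21

SS loadings for Factor 3 = (-0.61)² + 0.34² + 0.49² + 0.27² + 0.28² + (-0.02)² + 0.86² + 0.77² = 0.3721 + 0.1156 + 0.2401 + 0.0729 + 0.0784 + 0.0004 + 0.7396 + 0.5929 = 2.2120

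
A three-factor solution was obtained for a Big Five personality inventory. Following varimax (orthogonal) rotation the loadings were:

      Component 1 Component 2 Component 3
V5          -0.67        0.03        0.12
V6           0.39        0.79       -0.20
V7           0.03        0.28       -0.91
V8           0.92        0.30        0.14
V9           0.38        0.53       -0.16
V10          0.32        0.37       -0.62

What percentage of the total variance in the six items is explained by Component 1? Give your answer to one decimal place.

28.3%

SS loadings for Component 1 = (-0.67)² + 0.39² + 0.03² + 0.92² + 0.38² + 0.32² = 1.6951
With 6 standardized items, total variance = 6. Proportion = 1.6951/6 = 0.2825 → 28.25%.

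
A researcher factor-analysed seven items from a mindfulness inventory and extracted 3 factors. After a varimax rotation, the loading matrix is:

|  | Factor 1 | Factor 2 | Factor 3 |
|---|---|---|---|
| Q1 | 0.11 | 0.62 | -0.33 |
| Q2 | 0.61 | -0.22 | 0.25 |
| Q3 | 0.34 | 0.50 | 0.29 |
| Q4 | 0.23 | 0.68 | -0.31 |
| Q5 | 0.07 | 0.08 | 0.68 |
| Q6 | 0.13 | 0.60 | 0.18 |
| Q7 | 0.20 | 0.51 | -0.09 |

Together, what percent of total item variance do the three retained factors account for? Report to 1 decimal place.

46.3%

Communalities: 0.5054, 0.4830, 0.4497, 0.6114, 0.4737, 0.4093, 0.3082; Σh² = 3.2407.
Total variance with 7 standardized items is 7, so the solution explains 3.2407/7 = 0.4630 = 46.30%.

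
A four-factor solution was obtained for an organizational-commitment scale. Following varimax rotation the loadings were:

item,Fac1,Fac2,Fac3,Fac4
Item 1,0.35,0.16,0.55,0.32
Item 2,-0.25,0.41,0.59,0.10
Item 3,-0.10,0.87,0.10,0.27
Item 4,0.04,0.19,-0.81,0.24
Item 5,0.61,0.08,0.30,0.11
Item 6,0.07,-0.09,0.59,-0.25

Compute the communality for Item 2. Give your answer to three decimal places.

0.589

h² = (-0.25)² + 0.41² + 0.59² + 0.10² = 0.0625 + 0.1681 + 0.3481 + 0.0100 = 0.5887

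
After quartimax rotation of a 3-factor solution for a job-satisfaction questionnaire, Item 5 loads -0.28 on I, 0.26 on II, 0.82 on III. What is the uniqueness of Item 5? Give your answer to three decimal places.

0.182

h² = (-0.28)² + 0.26² + 0.82² = 0.0784 + 0.0676 + 0.6724 = 0.8184
Uniqueness u² = 1 − h² = 1 − 0.8184 = 0.1816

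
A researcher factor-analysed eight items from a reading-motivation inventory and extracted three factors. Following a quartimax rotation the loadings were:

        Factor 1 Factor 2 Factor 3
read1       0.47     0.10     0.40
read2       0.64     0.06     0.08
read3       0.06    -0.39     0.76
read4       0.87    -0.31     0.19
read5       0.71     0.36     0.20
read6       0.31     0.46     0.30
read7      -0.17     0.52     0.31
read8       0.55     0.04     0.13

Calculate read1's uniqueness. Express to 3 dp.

0.609

h² = 0.47² + 0.10² + 0.40² = 0.2209 + 0.0100 + 0.1600 = 0.3909
Uniqueness u² = 1 − h² = 1 − 0.3909 = 0.6091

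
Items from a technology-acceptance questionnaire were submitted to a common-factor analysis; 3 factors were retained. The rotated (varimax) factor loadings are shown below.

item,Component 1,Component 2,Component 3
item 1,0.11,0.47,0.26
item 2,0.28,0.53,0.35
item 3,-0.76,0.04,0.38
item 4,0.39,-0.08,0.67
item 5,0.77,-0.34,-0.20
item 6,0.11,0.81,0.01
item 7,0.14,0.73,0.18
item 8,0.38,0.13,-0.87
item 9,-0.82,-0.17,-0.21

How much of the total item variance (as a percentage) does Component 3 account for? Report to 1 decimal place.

SS loadings for Component 3 = 0.26² + 0.35² + 0.38² + 0.67² + (-0.20)² + 0.01² + 0.18² + (-0.87)² + (-0.21)² = 1.6569
With 9 standardized items, total variance = 9. Proportion = 1.6569/9 = 0.1841 → 18.41%.

18.4%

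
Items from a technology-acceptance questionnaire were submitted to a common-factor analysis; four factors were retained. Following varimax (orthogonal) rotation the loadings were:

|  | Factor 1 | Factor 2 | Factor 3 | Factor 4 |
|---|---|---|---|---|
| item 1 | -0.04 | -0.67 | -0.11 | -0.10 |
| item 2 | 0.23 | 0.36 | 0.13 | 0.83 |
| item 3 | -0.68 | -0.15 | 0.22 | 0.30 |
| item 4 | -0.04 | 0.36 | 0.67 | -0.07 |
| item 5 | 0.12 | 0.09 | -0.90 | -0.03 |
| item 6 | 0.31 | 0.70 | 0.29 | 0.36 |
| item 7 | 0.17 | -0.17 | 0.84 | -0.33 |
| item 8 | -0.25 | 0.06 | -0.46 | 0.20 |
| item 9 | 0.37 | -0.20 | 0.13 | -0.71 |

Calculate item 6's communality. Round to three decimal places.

0.800

h² = 0.31² + 0.70² + 0.29² + 0.36² = 0.0961 + 0.4900 + 0.0841 + 0.1296 = 0.7998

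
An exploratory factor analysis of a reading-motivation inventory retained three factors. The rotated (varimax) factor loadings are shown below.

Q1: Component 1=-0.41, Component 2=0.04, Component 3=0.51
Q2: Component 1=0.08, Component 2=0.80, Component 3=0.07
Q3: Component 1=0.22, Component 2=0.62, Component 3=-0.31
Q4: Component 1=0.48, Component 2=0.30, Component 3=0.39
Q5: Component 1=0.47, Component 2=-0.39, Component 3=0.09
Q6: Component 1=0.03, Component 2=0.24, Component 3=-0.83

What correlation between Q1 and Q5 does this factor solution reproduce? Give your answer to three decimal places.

r̂ = Σ λ_i·λ_j across factors = (-0.41)(0.47) + (0.04)(-0.39) + (0.51)(0.09)
  = -0.1927 -0.0156 +0.0459 = -0.1624

-0.162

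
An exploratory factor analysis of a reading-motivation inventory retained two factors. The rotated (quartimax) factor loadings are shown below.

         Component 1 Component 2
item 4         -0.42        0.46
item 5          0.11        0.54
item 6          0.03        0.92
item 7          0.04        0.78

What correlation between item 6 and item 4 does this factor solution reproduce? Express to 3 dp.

0.411

r̂ = Σ λ_i·λ_j across factors = (0.03)(-0.42) + (0.92)(0.46)
  = -0.0126 +0.4232 = 0.4106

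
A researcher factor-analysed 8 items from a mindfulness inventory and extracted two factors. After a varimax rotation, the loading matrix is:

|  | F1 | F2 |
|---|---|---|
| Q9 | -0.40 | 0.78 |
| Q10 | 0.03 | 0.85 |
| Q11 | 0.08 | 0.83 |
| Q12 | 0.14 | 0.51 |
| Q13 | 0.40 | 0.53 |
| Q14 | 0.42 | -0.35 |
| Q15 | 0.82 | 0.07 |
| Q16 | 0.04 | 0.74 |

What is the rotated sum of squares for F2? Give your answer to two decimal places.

SS loadings for F2 = 0.78² + 0.85² + 0.83² + 0.51² + 0.53² + (-0.35)² + 0.07² + 0.74² = 0.6084 + 0.7225 + 0.6889 + 0.2601 + 0.2809 + 0.1225 + 0.0049 + 0.5476 = 3.2358

3.24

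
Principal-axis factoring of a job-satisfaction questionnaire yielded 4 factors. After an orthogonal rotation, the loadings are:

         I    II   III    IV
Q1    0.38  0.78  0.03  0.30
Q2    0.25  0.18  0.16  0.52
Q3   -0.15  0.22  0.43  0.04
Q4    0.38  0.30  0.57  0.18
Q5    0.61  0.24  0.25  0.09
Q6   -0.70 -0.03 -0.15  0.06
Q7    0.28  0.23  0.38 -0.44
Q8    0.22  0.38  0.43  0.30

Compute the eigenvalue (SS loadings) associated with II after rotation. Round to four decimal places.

SS loadings for II = 0.78² + 0.18² + 0.22² + 0.30² + 0.24² + (-0.03)² + 0.23² + 0.38² = 0.6084 + 0.0324 + 0.0484 + 0.0900 + 0.0576 + 0.0009 + 0.0529 + 0.1444 = 1.0350

1.0350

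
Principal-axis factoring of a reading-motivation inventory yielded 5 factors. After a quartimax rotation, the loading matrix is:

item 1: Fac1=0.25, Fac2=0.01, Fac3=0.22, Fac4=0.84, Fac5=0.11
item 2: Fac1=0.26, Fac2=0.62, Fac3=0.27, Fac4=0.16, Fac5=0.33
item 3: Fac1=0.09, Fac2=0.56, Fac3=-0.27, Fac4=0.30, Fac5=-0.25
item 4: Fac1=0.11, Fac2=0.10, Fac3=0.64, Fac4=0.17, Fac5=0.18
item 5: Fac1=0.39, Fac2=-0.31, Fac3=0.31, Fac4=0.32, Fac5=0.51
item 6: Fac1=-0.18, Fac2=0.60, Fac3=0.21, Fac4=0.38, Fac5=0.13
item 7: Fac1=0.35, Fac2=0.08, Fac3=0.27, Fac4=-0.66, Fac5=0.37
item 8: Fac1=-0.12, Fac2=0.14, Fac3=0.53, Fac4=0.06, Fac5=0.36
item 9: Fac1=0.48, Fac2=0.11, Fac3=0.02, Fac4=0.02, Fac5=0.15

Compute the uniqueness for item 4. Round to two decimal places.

0.51

h² = 0.11² + 0.10² + 0.64² + 0.17² + 0.18² = 0.0121 + 0.0100 + 0.4096 + 0.0289 + 0.0324 = 0.4930
Uniqueness u² = 1 − h² = 1 − 0.4930 = 0.5070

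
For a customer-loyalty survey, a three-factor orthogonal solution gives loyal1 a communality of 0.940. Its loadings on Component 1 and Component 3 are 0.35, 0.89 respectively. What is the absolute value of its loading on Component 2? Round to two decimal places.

Under orthogonal rotation h² = Σλ², so λ_Component 2² = h² − (0.9146) = 0.940 − 0.9146 = 0.0254.
|λ| = √0.0254 = 0.1594.

0.16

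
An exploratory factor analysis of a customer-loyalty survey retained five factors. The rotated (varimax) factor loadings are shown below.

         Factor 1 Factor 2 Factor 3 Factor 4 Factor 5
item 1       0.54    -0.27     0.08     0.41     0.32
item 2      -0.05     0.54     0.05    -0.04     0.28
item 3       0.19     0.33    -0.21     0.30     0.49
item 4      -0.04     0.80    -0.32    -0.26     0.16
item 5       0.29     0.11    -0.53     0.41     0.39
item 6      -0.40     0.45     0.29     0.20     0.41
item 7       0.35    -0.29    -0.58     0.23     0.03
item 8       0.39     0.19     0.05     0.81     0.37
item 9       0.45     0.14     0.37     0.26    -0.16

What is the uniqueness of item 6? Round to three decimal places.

0.345

h² = (-0.40)² + 0.45² + 0.29² + 0.20² + 0.41² = 0.1600 + 0.2025 + 0.0841 + 0.0400 + 0.1681 = 0.6547
Uniqueness u² = 1 − h² = 1 − 0.6547 = 0.3453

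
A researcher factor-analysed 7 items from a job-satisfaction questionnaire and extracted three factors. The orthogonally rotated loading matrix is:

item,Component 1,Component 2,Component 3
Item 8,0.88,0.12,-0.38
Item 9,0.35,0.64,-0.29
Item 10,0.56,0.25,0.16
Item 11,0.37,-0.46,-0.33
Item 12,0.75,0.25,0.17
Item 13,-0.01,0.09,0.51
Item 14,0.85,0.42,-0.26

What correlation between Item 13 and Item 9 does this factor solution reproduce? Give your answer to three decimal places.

-0.094

r̂ = Σ λ_i·λ_j across factors = (-0.01)(0.35) + (0.09)(0.64) + (0.51)(-0.29)
  = -0.0035 +0.0576 -0.1479 = -0.0938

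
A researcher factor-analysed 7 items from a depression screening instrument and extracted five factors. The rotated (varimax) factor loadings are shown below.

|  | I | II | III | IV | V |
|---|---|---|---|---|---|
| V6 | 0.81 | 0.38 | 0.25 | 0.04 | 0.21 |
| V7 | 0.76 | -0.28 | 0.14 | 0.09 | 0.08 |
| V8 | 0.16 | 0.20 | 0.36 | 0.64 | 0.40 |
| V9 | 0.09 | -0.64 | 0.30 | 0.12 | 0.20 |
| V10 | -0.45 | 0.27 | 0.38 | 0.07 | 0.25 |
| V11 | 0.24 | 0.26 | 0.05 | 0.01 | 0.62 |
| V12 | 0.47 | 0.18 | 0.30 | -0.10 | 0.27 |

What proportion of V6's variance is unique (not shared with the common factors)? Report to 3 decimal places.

h² = 0.81² + 0.38² + 0.25² + 0.04² + 0.21² = 0.6561 + 0.1444 + 0.0625 + 0.0016 + 0.0441 = 0.9087
Uniqueness u² = 1 − h² = 1 − 0.9087 = 0.0913

0.091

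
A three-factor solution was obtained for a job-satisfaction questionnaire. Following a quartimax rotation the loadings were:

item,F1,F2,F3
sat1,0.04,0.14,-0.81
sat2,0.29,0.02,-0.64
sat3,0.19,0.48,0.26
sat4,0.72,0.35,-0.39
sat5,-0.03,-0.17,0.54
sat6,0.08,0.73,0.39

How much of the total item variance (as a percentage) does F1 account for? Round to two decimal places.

10.79%

SS loadings for F1 = 0.04² + 0.29² + 0.19² + 0.72² + (-0.03)² + 0.08² = 0.6475
With 6 standardized items, total variance = 6. Proportion = 0.6475/6 = 0.1079 → 10.79%.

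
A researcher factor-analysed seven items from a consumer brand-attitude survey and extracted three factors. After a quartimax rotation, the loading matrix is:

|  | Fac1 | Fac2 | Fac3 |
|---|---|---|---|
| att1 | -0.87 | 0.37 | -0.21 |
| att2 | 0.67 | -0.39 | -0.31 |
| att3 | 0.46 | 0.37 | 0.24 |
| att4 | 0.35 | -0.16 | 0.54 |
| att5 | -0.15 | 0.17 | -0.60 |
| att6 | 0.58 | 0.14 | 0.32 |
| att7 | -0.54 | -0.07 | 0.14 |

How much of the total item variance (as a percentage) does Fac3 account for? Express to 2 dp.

13.88%

SS loadings for Fac3 = (-0.21)² + (-0.31)² + 0.24² + 0.54² + (-0.60)² + 0.32² + 0.14² = 0.9714
With 7 standardized items, total variance = 7. Proportion = 0.9714/7 = 0.1388 → 13.88%.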